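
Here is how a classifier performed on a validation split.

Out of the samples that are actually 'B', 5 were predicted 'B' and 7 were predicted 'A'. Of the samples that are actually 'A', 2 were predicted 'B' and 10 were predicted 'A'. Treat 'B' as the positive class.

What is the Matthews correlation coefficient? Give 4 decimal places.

0.2750

MCC = (TP·TN − FP·FN) / √((TP+FP)(TP+FN)(TN+FP)(TN+FN))
Numerator = 5·10 − 2·7 = 36
Denominator = √(7·12·12·17) = √17136 = 130.9045
MCC = 36 / 130.9045 = 0.2750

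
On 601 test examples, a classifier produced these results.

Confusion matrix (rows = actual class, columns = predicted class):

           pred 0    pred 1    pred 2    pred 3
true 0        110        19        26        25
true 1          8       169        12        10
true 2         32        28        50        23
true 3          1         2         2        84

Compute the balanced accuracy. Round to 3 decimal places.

Balanced accuracy = mean of per-class recall.
  0: recall = 110/180 = 0.6111
  1: recall = 169/199 = 0.8492
  2: recall = 50/133 = 0.3759
  3: recall = 84/89 = 0.9438
Mean = (0.6111 + 0.8492 + 0.3759 + 0.9438) / 4 = 0.695

0.695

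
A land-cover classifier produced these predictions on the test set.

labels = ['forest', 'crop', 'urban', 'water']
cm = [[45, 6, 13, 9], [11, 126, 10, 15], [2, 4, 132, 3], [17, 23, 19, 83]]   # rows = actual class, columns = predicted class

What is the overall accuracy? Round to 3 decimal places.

0.745

Accuracy = trace / total = (45+126+132+83=386) / 518 = 386/518 = 0.745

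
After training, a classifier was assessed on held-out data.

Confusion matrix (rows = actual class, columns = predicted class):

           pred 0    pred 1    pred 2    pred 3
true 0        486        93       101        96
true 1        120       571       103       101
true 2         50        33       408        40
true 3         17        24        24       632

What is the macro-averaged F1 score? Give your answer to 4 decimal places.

Per-class F1 score (2·TP/(2·TP+FP+FN)):
  0: TP=486, FP=120+50+17=187, FN=93+101+96=290 → 972/1449 = 0.67081
  1: TP=571, FP=93+33+24=150, FN=120+103+101=324 → 1142/1616 = 0.70668
  2: TP=408, FP=101+103+24=228, FN=50+33+40=123 → 816/1167 = 0.69923
  3: TP=632, FP=96+101+40=237, FN=17+24+24=65 → 1264/1566 = 0.80715
Macro-F1 score = mean = (0.67081 + 0.70668 + 0.69923 + 0.80715) / 4 = 0.7210

0.7210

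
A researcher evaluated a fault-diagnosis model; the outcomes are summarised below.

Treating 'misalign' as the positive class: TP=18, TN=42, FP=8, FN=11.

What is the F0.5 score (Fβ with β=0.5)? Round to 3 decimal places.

Fβ = (1+β²)·TP / ((1+β²)·TP + β²·FN + FP), with β²=1/4
= 1.25·18 / (1.25·18 + 0.25·11 + 8) = 0.677

0.677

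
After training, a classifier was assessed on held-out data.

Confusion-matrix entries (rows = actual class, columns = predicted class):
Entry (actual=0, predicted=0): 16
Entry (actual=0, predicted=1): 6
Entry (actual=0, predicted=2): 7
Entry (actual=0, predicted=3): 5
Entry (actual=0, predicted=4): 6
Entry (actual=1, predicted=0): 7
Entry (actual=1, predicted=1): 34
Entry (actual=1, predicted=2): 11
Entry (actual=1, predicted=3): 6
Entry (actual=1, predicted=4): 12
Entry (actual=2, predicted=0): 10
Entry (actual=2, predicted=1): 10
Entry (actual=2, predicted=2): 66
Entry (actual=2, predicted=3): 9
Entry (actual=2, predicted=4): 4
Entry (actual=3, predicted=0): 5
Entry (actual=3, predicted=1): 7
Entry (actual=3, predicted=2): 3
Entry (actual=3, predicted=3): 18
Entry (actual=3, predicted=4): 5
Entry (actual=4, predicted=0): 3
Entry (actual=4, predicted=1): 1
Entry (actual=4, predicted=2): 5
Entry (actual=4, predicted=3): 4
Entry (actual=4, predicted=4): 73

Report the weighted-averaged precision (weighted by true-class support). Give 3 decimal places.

Per-class precision (TP/(TP+FP)):
  0: TP=16, FP=7+10+5+3=25 → 16/41 = 0.3902
  1: TP=34, FP=6+10+7+1=24 → 34/58 = 0.5862
  2: TP=66, FP=7+11+3+5=26 → 66/92 = 0.7174
  3: TP=18, FP=5+6+9+4=24 → 18/42 = 0.4286
  4: TP=73, FP=6+12+4+5=27 → 73/100 = 0.7300
Weighted-precision = Σ (supportᵢ/N)·precisionᵢ with N=333: (40/333)·0.3902 + (70/333)·0.5862 + (99/333)·0.7174 + (38/333)·0.4286 + (86/333)·0.7300 = 0.621

0.621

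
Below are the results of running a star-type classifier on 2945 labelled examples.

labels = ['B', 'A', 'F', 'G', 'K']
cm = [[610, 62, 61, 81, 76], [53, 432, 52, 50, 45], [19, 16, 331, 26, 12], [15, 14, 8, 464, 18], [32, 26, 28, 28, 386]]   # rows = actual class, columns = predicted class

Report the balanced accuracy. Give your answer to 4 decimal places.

0.7709

Balanced accuracy = mean of per-class recall.
  B: recall = 610/890 = 0.68539
  A: recall = 432/632 = 0.68354
  F: recall = 331/404 = 0.81931
  G: recall = 464/519 = 0.89403
  K: recall = 386/500 = 0.77200
Mean = (0.68539 + 0.68354 + 0.81931 + 0.89403 + 0.77200) / 5 = 0.7709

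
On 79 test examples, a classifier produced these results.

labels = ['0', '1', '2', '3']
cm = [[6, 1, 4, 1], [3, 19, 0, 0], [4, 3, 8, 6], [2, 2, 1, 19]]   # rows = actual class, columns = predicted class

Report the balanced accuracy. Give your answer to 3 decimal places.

Balanced accuracy = mean of per-class recall.
  0: recall = 6/12 = 0.5000
  1: recall = 19/22 = 0.8636
  2: recall = 8/21 = 0.3810
  3: recall = 19/24 = 0.7917
Mean = (0.5000 + 0.8636 + 0.3810 + 0.7917) / 4 = 0.634

0.634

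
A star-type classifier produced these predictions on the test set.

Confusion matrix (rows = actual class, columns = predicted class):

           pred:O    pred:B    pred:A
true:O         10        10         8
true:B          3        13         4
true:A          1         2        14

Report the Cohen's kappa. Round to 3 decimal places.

Observed agreement pₒ = trace/N = 37/65 = 0.5692
Expected agreement pₑ = Σ (rowᵢ·colᵢ)/N² = (28·14 + 20·25 + 17·26)/65² = 0.3157
κ = (pₒ − pₑ)/(1 − pₑ) = (0.5692 − 0.3157)/(1 − 0.3157) = 0.370

0.370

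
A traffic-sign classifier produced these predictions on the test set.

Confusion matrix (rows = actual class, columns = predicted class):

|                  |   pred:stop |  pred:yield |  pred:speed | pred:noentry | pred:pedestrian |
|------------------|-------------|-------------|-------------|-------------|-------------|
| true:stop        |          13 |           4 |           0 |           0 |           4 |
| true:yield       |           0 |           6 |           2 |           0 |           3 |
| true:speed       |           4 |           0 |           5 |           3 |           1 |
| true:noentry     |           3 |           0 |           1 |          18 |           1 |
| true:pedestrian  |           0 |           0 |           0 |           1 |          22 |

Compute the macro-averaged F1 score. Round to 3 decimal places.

0.659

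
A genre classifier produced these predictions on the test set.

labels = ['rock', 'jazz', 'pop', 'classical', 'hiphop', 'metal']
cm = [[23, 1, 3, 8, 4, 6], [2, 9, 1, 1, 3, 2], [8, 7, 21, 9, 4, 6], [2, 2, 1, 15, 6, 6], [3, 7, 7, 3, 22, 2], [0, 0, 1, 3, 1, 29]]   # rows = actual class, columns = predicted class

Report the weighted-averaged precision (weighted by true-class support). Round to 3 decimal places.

0.541

Per-class precision (TP/(TP+FP)):
  rock: TP=23, FP=2+8+2+3+0=15 → 23/38 = 0.6053
  jazz: TP=9, FP=1+7+2+7+0=17 → 9/26 = 0.3462
  pop: TP=21, FP=3+1+1+7+1=13 → 21/34 = 0.6176
  classical: TP=15, FP=8+1+9+3+3=24 → 15/39 = 0.3846
  hiphop: TP=22, FP=4+3+4+6+1=18 → 22/40 = 0.5500
  metal: TP=29, FP=6+2+6+6+2=22 → 29/51 = 0.5686
Weighted-precision = Σ (supportᵢ/N)·precisionᵢ with N=228: (45/228)·0.6053 + (18/228)·0.3462 + (55/228)·0.6176 + (32/228)·0.3846 + (44/228)·0.5500 + (34/228)·0.5686 = 0.541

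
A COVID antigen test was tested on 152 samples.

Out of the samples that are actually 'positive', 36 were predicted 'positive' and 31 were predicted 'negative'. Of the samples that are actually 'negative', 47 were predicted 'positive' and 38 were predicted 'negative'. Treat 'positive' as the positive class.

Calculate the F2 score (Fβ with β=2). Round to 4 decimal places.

0.5128

Fβ = (1+β²)·TP / ((1+β²)·TP + β²·FN + FP), with β²=4
= 5·36 / (5·36 + 4·31 + 47) = 0.5128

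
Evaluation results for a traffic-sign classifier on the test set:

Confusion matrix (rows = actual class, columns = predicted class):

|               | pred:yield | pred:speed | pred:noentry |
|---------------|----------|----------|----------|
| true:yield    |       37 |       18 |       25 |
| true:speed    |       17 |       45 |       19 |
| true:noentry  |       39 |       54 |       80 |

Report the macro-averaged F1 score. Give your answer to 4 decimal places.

Per-class F1 score (2·TP/(2·TP+FP+FN)):
  yield: TP=37, FP=17+39=56, FN=18+25=43 → 74/173 = 0.42775
  speed: TP=45, FP=18+54=72, FN=17+19=36 → 90/198 = 0.45455
  noentry: TP=80, FP=25+19=44, FN=39+54=93 → 160/297 = 0.53872
Macro-F1 score = mean = (0.42775 + 0.45455 + 0.53872) / 3 = 0.4737

0.4737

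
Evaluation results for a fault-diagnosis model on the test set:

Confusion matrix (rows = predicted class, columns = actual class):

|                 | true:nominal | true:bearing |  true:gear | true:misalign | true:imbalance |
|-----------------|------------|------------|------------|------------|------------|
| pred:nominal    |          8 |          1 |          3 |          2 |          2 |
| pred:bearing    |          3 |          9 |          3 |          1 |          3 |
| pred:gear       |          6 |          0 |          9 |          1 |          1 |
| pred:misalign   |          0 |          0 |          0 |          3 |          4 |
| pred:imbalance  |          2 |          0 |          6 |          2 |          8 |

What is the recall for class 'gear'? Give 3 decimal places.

Treat 'gear' as positive and all other classes as negative.
recall = TP/(TP+FN).
gear: TP=9, FN=3+3+0+6=12 → 9/21 = 0.4286

0.429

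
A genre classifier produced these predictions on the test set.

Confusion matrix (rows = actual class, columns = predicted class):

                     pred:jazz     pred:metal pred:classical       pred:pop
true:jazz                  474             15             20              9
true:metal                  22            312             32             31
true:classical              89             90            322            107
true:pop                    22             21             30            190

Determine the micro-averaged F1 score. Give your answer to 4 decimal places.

Micro-averaging pools counts across classes: ΣTP=1298, ΣFP=488, ΣFN=488.
Micro-F1 score = 2·TP/(2·TP+FP+FN) on pooled counts = 0.7268 (equals overall accuracy in single-label multiclass).

0.7268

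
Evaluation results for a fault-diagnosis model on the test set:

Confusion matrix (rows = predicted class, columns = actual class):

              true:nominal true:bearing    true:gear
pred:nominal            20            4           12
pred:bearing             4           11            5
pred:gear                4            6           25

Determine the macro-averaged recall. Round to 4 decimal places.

0.6111

Per-class recall (TP/(TP+FN)):
  nominal: TP=20, FN=4+4=8 → 20/28 = 0.71429
  bearing: TP=11, FN=4+6=10 → 11/21 = 0.52381
  gear: TP=25, FN=12+5=17 → 25/42 = 0.59524
Macro-recall = mean = (0.71429 + 0.52381 + 0.59524) / 3 = 0.6111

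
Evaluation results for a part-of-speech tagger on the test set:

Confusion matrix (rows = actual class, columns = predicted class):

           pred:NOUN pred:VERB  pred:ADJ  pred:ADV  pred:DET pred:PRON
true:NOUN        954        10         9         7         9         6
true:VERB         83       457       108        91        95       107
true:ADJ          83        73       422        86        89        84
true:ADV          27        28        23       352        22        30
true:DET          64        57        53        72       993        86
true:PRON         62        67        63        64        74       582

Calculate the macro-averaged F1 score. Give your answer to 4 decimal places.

Per-class F1 score (2·TP/(2·TP+FP+FN)):
  NOUN: TP=954, FP=83+83+27+64+62=319, FN=10+9+7+9+6=41 → 1908/2268 = 0.84127
  VERB: TP=457, FP=10+73+28+57+67=235, FN=83+108+91+95+107=484 → 914/1633 = 0.55971
  ADJ: TP=422, FP=9+108+23+53+63=256, FN=83+73+86+89+84=415 → 844/1515 = 0.55710
  ADV: TP=352, FP=7+91+86+72+64=320, FN=27+28+23+22+30=130 → 704/1154 = 0.61005
  DET: TP=993, FP=9+95+89+22+74=289, FN=64+57+53+72+86=332 → 1986/2607 = 0.76180
  PRON: TP=582, FP=6+107+84+30+86=313, FN=62+67+63+64+74=330 → 1164/1807 = 0.64416
Macro-F1 score = mean = (0.84127 + 0.55971 + 0.55710 + 0.61005 + 0.76180 + 0.64416) / 6 = 0.6623

0.6623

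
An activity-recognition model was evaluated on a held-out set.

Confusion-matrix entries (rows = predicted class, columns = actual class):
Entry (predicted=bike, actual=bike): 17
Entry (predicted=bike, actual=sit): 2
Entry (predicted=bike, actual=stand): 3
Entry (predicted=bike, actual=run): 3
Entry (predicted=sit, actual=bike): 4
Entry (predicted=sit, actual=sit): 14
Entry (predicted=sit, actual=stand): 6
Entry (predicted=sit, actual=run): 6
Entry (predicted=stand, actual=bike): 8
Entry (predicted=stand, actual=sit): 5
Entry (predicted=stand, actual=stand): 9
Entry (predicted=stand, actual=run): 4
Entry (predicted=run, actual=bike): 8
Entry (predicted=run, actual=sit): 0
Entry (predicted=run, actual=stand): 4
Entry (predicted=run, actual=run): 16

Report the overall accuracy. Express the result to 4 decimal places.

Accuracy = trace / total = (17+14+9+16=56) / 109 = 56/109 = 0.5138

0.5138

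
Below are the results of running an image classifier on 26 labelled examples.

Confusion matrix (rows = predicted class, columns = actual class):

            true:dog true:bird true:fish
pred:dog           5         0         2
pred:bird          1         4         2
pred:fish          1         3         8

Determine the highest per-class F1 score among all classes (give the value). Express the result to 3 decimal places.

0.714

Per-class F1 score (2·TP/(2·TP+FP+FN)):
  dog: TP=5, FP=0+2=2, FN=1+1=2 → 10/14 = 0.7143
  bird: TP=4, FP=1+2=3, FN=0+3=3 → 8/14 = 0.5714
  fish: TP=8, FP=1+3=4, FN=2+2=4 → 16/24 = 0.6667
Highest is class 'dog' with F1 score = 0.714.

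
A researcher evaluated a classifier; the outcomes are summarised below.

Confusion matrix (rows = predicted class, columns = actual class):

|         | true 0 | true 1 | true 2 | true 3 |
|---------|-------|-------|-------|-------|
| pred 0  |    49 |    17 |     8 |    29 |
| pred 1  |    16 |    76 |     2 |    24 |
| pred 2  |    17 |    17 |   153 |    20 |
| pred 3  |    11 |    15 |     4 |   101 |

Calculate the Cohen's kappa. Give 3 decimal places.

Observed agreement pₒ = trace/N = 379/559 = 0.6780
Expected agreement pₑ = Σ (rowᵢ·colᵢ)/N² = (93·103 + 125·118 + 167·207 + 174·131)/559² = 0.2614
κ = (pₒ − pₑ)/(1 − pₑ) = (0.6780 − 0.2614)/(1 − 0.2614) = 0.564

0.564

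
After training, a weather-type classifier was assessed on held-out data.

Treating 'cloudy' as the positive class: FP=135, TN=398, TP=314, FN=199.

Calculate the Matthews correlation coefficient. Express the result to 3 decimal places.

MCC = (TP·TN − FP·FN) / √((TP+FP)(TP+FN)(TN+FP)(TN+FN))
Numerator = 314·398 − 135·199 = 98107
Denominator = √(449·513·533·597) = √73293463737 = 270727.6560
MCC = 98107 / 270727.6560 = 0.362

0.362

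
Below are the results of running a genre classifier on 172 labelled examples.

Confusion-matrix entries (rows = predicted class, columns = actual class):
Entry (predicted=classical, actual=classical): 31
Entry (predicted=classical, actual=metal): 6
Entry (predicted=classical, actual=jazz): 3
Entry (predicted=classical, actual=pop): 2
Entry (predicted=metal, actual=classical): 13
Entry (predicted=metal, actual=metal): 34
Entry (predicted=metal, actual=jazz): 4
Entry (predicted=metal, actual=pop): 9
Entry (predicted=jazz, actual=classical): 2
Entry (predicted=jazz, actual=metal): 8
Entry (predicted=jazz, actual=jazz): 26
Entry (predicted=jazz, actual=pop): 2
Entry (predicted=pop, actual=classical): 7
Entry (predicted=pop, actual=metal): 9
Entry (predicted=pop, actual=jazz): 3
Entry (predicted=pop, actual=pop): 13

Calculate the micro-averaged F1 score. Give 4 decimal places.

0.6047

Micro-averaging pools counts across classes: ΣTP=104, ΣFP=68, ΣFN=68.
Micro-F1 score = 2·TP/(2·TP+FP+FN) on pooled counts = 0.6047 (equals overall accuracy in single-label multiclass).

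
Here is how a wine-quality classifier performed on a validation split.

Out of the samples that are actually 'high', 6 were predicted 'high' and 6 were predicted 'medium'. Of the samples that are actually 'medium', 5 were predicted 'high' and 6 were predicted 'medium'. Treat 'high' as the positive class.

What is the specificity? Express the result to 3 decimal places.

0.545

Specificity = TN/(TN+FP) = 6/(6+5) = 0.545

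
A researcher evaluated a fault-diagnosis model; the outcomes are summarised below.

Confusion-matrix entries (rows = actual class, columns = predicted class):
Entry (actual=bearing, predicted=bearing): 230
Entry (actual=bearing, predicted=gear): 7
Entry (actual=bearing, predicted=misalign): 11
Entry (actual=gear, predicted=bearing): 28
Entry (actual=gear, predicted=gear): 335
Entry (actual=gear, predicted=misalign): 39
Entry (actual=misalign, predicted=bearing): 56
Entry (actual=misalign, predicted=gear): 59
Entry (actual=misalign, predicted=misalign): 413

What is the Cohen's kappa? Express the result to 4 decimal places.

Observed agreement pₒ = trace/N = 978/1178 = 0.83022
Expected agreement pₑ = Σ (rowᵢ·colᵢ)/N² = (248·314 + 402·401 + 528·463)/1178² = 0.34845
κ = (pₒ − pₑ)/(1 − pₑ) = (0.83022 − 0.34845)/(1 − 0.34845) = 0.7394

0.7394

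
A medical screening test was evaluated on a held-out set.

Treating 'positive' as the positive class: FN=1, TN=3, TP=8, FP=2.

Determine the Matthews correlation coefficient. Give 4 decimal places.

0.5185

MCC = (TP·TN − FP·FN) / √((TP+FP)(TP+FN)(TN+FP)(TN+FN))
Numerator = 8·3 − 2·1 = 22
Denominator = √(10·9·5·4) = √1800 = 42.4264
MCC = 22 / 42.4264 = 0.5185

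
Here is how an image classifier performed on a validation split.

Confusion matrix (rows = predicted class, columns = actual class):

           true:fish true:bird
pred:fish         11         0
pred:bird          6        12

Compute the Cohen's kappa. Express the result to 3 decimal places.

0.603

Observed agreement pₒ = trace/N = 23/29 = 0.7931
Expected agreement pₑ = Σ (rowᵢ·colᵢ)/N² = (17·11 + 12·18)/29² = 0.4792
κ = (pₒ − pₑ)/(1 − pₑ) = (0.7931 − 0.4792)/(1 − 0.4792) = 0.603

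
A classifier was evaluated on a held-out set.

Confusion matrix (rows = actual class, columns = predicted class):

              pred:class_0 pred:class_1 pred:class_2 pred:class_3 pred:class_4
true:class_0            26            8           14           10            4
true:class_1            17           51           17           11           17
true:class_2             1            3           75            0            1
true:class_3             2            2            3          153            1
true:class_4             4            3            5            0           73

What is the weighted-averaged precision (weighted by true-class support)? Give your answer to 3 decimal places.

Per-class precision (TP/(TP+FP)):
  class_0: TP=26, FP=17+1+2+4=24 → 26/50 = 0.5200
  class_1: TP=51, FP=8+3+2+3=16 → 51/67 = 0.7612
  class_2: TP=75, FP=14+17+3+5=39 → 75/114 = 0.6579
  class_3: TP=153, FP=10+11+0+0=21 → 153/174 = 0.8793
  class_4: TP=73, FP=4+17+1+1=23 → 73/96 = 0.7604
Weighted-precision = Σ (supportᵢ/N)·precisionᵢ with N=501: (62/501)·0.5200 + (113/501)·0.7612 + (80/501)·0.6579 + (161/501)·0.8793 + (85/501)·0.7604 = 0.753

0.753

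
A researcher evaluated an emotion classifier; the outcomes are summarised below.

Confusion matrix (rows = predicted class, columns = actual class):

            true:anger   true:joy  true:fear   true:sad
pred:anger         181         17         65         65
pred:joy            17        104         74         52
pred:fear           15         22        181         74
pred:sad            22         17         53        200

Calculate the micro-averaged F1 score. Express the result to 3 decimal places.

0.575

Micro-averaging pools counts across classes: ΣTP=666, ΣFP=493, ΣFN=493.
Micro-F1 score = 2·TP/(2·TP+FP+FN) on pooled counts = 0.575 (equals overall accuracy in single-label multiclass).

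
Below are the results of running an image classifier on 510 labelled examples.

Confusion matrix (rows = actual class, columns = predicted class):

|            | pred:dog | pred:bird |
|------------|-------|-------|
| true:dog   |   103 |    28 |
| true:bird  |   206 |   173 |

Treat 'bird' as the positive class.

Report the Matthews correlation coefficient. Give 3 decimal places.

MCC = (TP·TN − FP·FN) / √((TP+FP)(TP+FN)(TN+FP)(TN+FN))
Numerator = 173·103 − 28·206 = 12051
Denominator = √(201·379·131·309) = √3083649741 = 55530.6199
MCC = 12051 / 55530.6199 = 0.217

0.217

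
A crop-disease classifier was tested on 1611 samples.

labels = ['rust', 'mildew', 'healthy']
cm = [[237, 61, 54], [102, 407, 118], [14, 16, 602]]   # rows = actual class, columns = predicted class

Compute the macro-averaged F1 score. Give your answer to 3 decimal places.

0.754

Per-class F1 score (2·TP/(2·TP+FP+FN)):
  rust: TP=237, FP=102+14=116, FN=61+54=115 → 474/705 = 0.6723
  mildew: TP=407, FP=61+16=77, FN=102+118=220 → 814/1111 = 0.7327
  healthy: TP=602, FP=54+118=172, FN=14+16=30 → 1204/1406 = 0.8563
Macro-F1 score = mean = (0.6723 + 0.7327 + 0.8563) / 3 = 0.754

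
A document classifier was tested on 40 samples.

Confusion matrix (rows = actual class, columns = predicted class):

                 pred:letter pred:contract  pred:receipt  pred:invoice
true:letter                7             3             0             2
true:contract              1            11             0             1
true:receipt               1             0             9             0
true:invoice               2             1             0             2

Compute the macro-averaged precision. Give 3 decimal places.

0.692

Per-class precision (TP/(TP+FP)):
  letter: TP=7, FP=1+1+2=4 → 7/11 = 0.6364
  contract: TP=11, FP=3+0+1=4 → 11/15 = 0.7333
  receipt: TP=9, FP=0+0+0=0 → 9/9 = 1.0000
  invoice: TP=2, FP=2+1+0=3 → 2/5 = 0.4000
Macro-precision = mean = (0.6364 + 0.7333 + 1.0000 + 0.4000) / 4 = 0.692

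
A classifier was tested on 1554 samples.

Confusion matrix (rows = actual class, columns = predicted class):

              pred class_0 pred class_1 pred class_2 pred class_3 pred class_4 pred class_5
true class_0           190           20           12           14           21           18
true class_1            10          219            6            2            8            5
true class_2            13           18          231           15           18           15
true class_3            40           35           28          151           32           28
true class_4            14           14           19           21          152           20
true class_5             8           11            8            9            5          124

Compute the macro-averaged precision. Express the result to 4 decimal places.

Per-class precision (TP/(TP+FP)):
  class_0: TP=190, FP=10+13+40+14+8=85 → 190/275 = 0.69091
  class_1: TP=219, FP=20+18+35+14+11=98 → 219/317 = 0.69085
  class_2: TP=231, FP=12+6+28+19+8=73 → 231/304 = 0.75987
  class_3: TP=151, FP=14+2+15+21+9=61 → 151/212 = 0.71226
  class_4: TP=152, FP=21+8+18+32+5=84 → 152/236 = 0.64407
  class_5: TP=124, FP=18+5+15+28+20=86 → 124/210 = 0.59048
Macro-precision = mean = (0.69091 + 0.69085 + 0.75987 + 0.71226 + 0.64407 + 0.59048) / 6 = 0.6814

0.6814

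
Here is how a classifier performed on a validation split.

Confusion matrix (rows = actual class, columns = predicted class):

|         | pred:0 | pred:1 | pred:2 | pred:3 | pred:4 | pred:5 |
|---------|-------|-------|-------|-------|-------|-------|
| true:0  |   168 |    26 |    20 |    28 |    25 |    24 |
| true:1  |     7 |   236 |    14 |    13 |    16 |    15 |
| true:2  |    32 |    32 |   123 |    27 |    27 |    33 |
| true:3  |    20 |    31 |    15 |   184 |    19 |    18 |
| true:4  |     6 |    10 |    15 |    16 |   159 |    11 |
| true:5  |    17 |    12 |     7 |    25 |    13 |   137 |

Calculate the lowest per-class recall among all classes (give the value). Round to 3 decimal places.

Per-class recall (TP/(TP+FN)):
  0: TP=168, FN=26+20+28+25+24=123 → 168/291 = 0.5773
  1: TP=236, FN=7+14+13+16+15=65 → 236/301 = 0.7841
  2: TP=123, FN=32+32+27+27+33=151 → 123/274 = 0.4489
  3: TP=184, FN=20+31+15+19+18=103 → 184/287 = 0.6411
  4: TP=159, FN=6+10+15+16+11=58 → 159/217 = 0.7327
  5: TP=137, FN=17+12+7+25+13=74 → 137/211 = 0.6493
Lowest is class '2' with recall = 0.449.

0.449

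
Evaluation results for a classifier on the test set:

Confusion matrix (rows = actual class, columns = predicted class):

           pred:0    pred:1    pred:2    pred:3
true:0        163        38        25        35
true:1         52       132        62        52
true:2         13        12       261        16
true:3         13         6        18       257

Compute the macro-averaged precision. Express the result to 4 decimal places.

0.7014

Per-class precision (TP/(TP+FP)):
  0: TP=163, FP=52+13+13=78 → 163/241 = 0.67635
  1: TP=132, FP=38+12+6=56 → 132/188 = 0.70213
  2: TP=261, FP=25+62+18=105 → 261/366 = 0.71311
  3: TP=257, FP=35+52+16=103 → 257/360 = 0.71389
Macro-precision = mean = (0.67635 + 0.70213 + 0.71311 + 0.71389) / 4 = 0.7014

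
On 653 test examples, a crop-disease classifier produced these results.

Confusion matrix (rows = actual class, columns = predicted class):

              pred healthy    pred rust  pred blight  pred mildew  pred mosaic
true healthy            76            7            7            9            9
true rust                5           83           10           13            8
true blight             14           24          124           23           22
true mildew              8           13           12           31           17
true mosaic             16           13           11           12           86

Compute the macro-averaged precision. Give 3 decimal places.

0.589

Per-class precision (TP/(TP+FP)):
  healthy: TP=76, FP=5+14+8+16=43 → 76/119 = 0.6387
  rust: TP=83, FP=7+24+13+13=57 → 83/140 = 0.5929
  blight: TP=124, FP=7+10+12+11=40 → 124/164 = 0.7561
  mildew: TP=31, FP=9+13+23+12=57 → 31/88 = 0.3523
  mosaic: TP=86, FP=9+8+22+17=56 → 86/142 = 0.6056
Macro-precision = mean = (0.6387 + 0.5929 + 0.7561 + 0.3523 + 0.6056) / 5 = 0.589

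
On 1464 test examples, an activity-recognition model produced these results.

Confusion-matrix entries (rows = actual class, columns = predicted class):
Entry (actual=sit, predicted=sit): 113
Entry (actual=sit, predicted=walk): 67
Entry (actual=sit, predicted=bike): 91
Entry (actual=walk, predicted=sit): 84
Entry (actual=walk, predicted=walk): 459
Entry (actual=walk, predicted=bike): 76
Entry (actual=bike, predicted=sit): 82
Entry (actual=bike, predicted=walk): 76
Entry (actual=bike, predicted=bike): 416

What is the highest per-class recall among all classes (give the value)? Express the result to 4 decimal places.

0.7415

Per-class recall (TP/(TP+FN)):
  sit: TP=113, FN=67+91=158 → 113/271 = 0.41697
  walk: TP=459, FN=84+76=160 → 459/619 = 0.74152
  bike: TP=416, FN=82+76=158 → 416/574 = 0.72474
Highest is class 'walk' with recall = 0.7415.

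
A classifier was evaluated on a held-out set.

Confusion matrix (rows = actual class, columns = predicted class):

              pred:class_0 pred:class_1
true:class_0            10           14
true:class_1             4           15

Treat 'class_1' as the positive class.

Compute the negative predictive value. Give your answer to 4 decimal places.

0.7143

NPV = TN/(TN+FN) = 10/(10+4) = 0.7143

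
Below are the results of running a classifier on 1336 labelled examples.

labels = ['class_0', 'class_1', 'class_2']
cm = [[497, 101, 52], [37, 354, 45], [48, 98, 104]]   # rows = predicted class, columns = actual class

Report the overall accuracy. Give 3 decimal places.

Accuracy = trace / total = (497+354+104=955) / 1336 = 955/1336 = 0.715

0.715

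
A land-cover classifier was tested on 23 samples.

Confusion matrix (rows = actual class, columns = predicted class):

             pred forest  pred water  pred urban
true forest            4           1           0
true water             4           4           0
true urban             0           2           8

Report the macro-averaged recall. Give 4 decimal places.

0.7000

Per-class recall (TP/(TP+FN)):
  forest: TP=4, FN=1+0=1 → 4/5 = 0.80000
  water: TP=4, FN=4+0=4 → 4/8 = 0.50000
  urban: TP=8, FN=0+2=2 → 8/10 = 0.80000
Macro-recall = mean = (0.80000 + 0.50000 + 0.80000) / 3 = 0.7000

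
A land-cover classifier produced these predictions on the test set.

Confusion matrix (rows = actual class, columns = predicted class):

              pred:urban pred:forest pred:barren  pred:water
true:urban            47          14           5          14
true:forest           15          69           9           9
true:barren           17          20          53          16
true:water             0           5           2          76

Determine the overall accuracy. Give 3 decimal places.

0.660

Accuracy = trace / total = (47+69+53+76=245) / 371 = 245/371 = 0.660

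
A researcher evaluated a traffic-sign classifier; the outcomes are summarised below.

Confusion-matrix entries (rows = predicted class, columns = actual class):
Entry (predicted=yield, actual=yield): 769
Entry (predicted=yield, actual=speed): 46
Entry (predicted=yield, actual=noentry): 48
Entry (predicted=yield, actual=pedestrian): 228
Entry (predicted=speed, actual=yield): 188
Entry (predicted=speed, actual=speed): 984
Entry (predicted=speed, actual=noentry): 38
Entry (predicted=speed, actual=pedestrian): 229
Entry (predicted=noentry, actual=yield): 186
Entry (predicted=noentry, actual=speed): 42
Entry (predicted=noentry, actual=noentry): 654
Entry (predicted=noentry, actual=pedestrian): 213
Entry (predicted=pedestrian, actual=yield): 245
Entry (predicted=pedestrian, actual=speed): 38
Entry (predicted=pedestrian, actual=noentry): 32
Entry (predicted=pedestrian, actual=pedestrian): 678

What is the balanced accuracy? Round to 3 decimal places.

Balanced accuracy = mean of per-class recall.
  yield: recall = 769/1388 = 0.5540
  speed: recall = 984/1110 = 0.8865
  noentry: recall = 654/772 = 0.8472
  pedestrian: recall = 678/1348 = 0.5030
Mean = (0.5540 + 0.8865 + 0.8472 + 0.5030) / 4 = 0.698

0.698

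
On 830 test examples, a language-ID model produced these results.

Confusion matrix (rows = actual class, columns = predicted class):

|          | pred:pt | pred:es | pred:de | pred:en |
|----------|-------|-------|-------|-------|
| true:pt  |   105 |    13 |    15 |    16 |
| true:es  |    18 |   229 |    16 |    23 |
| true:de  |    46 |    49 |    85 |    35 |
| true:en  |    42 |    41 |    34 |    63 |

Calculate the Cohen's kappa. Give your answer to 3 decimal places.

0.429

Observed agreement pₒ = trace/N = 482/830 = 0.5807
Expected agreement pₑ = Σ (rowᵢ·colᵢ)/N² = (149·211 + 286·332 + 215·150 + 180·137)/830² = 0.2661
κ = (pₒ − pₑ)/(1 − pₑ) = (0.5807 − 0.2661)/(1 − 0.2661) = 0.429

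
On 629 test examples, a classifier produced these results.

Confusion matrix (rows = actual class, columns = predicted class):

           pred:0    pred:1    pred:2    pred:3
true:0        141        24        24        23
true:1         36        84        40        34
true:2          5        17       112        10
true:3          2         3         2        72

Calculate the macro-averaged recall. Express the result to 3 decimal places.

0.697

Per-class recall (TP/(TP+FN)):
  0: TP=141, FN=24+24+23=71 → 141/212 = 0.6651
  1: TP=84, FN=36+40+34=110 → 84/194 = 0.4330
  2: TP=112, FN=5+17+10=32 → 112/144 = 0.7778
  3: TP=72, FN=2+3+2=7 → 72/79 = 0.9114
Macro-recall = mean = (0.6651 + 0.4330 + 0.7778 + 0.9114) / 4 = 0.697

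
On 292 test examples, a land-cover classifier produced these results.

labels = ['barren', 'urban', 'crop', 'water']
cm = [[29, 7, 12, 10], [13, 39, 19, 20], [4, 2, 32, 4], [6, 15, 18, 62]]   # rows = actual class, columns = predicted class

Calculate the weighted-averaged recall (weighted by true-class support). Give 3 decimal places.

0.555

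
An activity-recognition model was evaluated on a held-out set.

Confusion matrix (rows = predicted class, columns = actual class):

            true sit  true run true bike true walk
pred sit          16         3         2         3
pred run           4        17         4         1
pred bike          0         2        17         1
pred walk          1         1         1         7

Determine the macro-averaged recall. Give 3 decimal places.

Per-class recall (TP/(TP+FN)):
  sit: TP=16, FN=4+0+1=5 → 16/21 = 0.7619
  run: TP=17, FN=3+2+1=6 → 17/23 = 0.7391
  bike: TP=17, FN=2+4+1=7 → 17/24 = 0.7083
  walk: TP=7, FN=3+1+1=5 → 7/12 = 0.5833
Macro-recall = mean = (0.7619 + 0.7391 + 0.7083 + 0.5833) / 4 = 0.698

0.698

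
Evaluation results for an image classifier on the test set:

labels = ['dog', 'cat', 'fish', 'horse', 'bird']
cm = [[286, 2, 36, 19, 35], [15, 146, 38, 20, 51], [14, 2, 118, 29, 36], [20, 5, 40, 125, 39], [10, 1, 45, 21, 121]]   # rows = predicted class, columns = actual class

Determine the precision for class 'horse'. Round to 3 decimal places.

0.546

Take TP from the diagonal, FP from the rest of the 'horse' prediction marginal, FN from the rest of the 'horse' actual marginal.
precision = TP/(TP+FP).
horse: TP=125, FP=20+5+40+39=104 → 125/229 = 0.5459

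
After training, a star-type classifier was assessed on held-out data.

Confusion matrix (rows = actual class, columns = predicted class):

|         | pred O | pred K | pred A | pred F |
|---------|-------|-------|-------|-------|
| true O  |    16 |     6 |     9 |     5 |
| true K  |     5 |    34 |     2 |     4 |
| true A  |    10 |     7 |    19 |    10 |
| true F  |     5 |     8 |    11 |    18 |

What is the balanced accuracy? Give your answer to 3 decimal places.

0.510

Balanced accuracy = mean of per-class recall.
  O: recall = 16/36 = 0.4444
  K: recall = 34/45 = 0.7556
  A: recall = 19/46 = 0.4130
  F: recall = 18/42 = 0.4286
Mean = (0.4444 + 0.7556 + 0.4130 + 0.4286) / 4 = 0.510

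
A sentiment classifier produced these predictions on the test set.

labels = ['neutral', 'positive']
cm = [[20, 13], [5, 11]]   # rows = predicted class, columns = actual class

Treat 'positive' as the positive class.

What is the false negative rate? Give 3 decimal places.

0.542

FNR = FN/(FN+TP) = 13/(13+11) = 0.542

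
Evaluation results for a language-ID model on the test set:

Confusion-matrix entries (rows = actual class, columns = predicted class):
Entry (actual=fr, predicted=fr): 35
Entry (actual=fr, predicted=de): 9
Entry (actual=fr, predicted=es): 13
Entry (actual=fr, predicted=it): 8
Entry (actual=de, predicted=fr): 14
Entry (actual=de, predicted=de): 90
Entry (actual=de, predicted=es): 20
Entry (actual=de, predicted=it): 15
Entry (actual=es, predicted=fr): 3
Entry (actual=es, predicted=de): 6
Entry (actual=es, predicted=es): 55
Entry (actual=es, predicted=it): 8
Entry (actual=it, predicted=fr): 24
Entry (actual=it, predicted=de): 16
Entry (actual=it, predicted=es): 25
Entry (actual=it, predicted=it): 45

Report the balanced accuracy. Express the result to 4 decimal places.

Balanced accuracy = mean of per-class recall.
  fr: recall = 35/65 = 0.53846
  de: recall = 90/139 = 0.64748
  es: recall = 55/72 = 0.76389
  it: recall = 45/110 = 0.40909
Mean = (0.53846 + 0.64748 + 0.76389 + 0.40909) / 4 = 0.5897

0.5897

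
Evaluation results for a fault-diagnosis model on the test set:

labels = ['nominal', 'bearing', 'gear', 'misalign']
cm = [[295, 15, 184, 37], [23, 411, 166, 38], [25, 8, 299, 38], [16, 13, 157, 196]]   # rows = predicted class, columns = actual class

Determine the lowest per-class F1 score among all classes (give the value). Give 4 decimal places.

Per-class F1 score (2·TP/(2·TP+FP+FN)):
  nominal: TP=295, FP=15+184+37=236, FN=23+25+16=64 → 590/890 = 0.66292
  bearing: TP=411, FP=23+166+38=227, FN=15+8+13=36 → 822/1085 = 0.75760
  gear: TP=299, FP=25+8+38=71, FN=184+166+157=507 → 598/1176 = 0.50850
  misalign: TP=196, FP=16+13+157=186, FN=37+38+38=113 → 392/691 = 0.56729
Lowest is class 'gear' with F1 score = 0.5085.

0.5085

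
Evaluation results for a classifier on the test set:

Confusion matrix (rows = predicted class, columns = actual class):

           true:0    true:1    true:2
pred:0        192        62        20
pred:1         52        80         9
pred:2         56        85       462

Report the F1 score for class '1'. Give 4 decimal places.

0.4348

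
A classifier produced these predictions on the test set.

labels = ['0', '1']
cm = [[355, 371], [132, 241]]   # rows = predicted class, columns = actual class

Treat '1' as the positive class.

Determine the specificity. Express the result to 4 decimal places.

0.7290

Specificity = TN/(TN+FP) = 355/(355+132) = 0.7290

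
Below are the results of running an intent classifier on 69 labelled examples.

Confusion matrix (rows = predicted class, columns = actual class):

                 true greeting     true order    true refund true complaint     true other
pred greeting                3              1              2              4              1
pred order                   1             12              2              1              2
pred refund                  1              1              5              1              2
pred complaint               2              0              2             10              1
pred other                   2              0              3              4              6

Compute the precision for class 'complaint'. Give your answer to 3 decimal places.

0.667

One-vs-rest for 'complaint': TP = diagonal; FP = other classes predicted 'complaint'; FN = 'complaint' predicted as other.
precision = TP/(TP+FP).
complaint: TP=10, FP=2+0+2+1=5 → 10/15 = 0.6667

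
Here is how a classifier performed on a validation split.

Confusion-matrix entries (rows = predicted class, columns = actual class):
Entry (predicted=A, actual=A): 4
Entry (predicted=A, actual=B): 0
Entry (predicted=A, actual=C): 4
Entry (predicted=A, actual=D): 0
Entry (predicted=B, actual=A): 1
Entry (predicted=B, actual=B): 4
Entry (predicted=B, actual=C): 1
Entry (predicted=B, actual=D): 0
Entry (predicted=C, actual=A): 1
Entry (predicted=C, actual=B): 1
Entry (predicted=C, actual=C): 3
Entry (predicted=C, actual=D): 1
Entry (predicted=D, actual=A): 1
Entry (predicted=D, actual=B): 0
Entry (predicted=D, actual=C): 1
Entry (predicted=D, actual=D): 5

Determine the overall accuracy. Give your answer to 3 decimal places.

0.593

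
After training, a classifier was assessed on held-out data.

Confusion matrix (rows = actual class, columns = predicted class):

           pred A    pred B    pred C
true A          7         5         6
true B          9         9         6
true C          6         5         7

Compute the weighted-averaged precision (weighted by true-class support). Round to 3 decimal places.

Per-class precision (TP/(TP+FP)):
  A: TP=7, FP=9+6=15 → 7/22 = 0.3182
  B: TP=9, FP=5+5=10 → 9/19 = 0.4737
  C: TP=7, FP=6+6=12 → 7/19 = 0.3684
Weighted-precision = Σ (supportᵢ/N)·precisionᵢ with N=60: (18/60)·0.3182 + (24/60)·0.4737 + (18/60)·0.3684 = 0.395

0.395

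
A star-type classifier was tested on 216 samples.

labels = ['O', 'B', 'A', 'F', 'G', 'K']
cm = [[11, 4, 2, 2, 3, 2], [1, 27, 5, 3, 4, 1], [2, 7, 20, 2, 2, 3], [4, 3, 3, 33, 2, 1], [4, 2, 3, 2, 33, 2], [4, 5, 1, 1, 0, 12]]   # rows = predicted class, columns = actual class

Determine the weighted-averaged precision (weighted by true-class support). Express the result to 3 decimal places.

Per-class precision (TP/(TP+FP)):
  O: TP=11, FP=4+2+2+3+2=13 → 11/24 = 0.4583
  B: TP=27, FP=1+5+3+4+1=14 → 27/41 = 0.6585
  A: TP=20, FP=2+7+2+2+3=16 → 20/36 = 0.5556
  F: TP=33, FP=4+3+3+2+1=13 → 33/46 = 0.7174
  G: TP=33, FP=4+2+3+2+2=13 → 33/46 = 0.7174
  K: TP=12, FP=4+5+1+1+0=11 → 12/23 = 0.5217
Weighted-precision = Σ (supportᵢ/N)·precisionᵢ with N=216: (26/216)·0.4583 + (48/216)·0.6585 + (34/216)·0.5556 + (43/216)·0.7174 + (44/216)·0.7174 + (21/216)·0.5217 = 0.629

0.629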